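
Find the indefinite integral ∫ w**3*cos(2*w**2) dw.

Let u = w², du = 2w dw; rewrite as (1/2)∫ u^1·cos(2u) du.
Now integrate by parts 1 time.

w**2*sin(2*w**2)/4 + cos(2*w**2)/8 + C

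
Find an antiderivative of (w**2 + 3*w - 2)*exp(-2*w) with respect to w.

(-w**2 - 4*w)*exp(-2*w)/2 + C

Use integration by parts with u = w**2 + 3*w - 2, dv = exp(-2*w) dw, so v = -exp(-2*w)/2.
Apply parts 2 times (tabular method): alternate signs, differentiate u down to 0, integrate dv up.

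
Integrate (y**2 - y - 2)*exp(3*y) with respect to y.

(9*y**2 - 15*y - 13)*exp(3*y)/27 + C

Use integration by parts with u = y**2 - y - 2, dv = exp(3*y) dy, so v = exp(3*y)/3.
Apply parts 2 times (tabular method): alternate signs, differentiate u down to 0, integrate dv up.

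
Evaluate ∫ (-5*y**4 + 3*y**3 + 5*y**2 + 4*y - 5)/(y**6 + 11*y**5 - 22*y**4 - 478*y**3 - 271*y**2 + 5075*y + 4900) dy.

Factor the denominator: (y - 5)*(y - 4)*(y + 1)*(y + 5)*(y + 7)**2.
Partial-fraction decomposition: -78037/(34848*(y + 7)) - 2137/(264*(y + 7)**2) + 85/(36*(y + 5)) - 1/(360*(y + 1)) + 997/(5445*(y - 4)) - 29/(96*(y - 5)).
Integrate each term; A/(y−a) gives A·log|y−a|; A/(y−a)² gives −A/(y−a).

-29*log(y - 5)/96 + 997*log(y - 4)/5445 - log(y + 1)/360 + 85*log(y + 5)/36 - 78037*log(y + 7)/34848 + 2137/(264*y + 1848) + C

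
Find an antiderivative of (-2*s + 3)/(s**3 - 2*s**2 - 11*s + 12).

-5*log(s - 4)/21 - log(s - 1)/12 + 9*log(s + 3)/28 + C

Factor the denominator: (s - 4)*(s - 1)*(s + 3).
Partial-fraction decomposition: 9/(28*(s + 3)) - 1/(12*(s - 1)) - 5/(21*(s - 4)).
Integrate each term: A/(s−a) contributes A·log|s−a|.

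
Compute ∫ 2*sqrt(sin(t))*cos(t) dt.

Let u = sin(t), so du = (cos(t)) dt.
Rewriting, the integral becomes 2·∫ √u du = 2·(2/3)u^(3/2).
Substituting back, u = sin(t).

4*sin(t)**(3/2)/3 + C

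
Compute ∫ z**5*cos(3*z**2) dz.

Let u = z², du = 2z dz; rewrite as (1/2)∫ u^2·cos(3u) du.
Now integrate by parts 2 times.

z**4*sin(3*z**2)/6 + z**2*cos(3*z**2)/9 - sin(3*z**2)/27 + C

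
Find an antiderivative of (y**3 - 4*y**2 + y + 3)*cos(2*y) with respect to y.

Use integration by parts with u = y**3 - 4*y**2 + y + 3, dv = cos(2*y) dy, so v = sin(2*y)/2.
Apply parts 3 times (tabular method): alternate signs, differentiate u down to 0, integrate dv up.

y**3*sin(2*y)/2 - 2*y**2*sin(2*y) + 3*y**2*cos(2*y)/4 - y*sin(2*y)/4 - 2*y*cos(2*y) + 5*sin(2*y)/2 - cos(2*y)/8 + C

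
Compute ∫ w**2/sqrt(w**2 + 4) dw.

w*sqrt(w**2 + 4)/2 - 2*log(w + sqrt(w**2 + 4)) + C

Substitute w = 2·tan(θ), so dw = 2·sec(θ)^2 dθ and the radical becomes sqrt(w**2 + 4) = 2·sec(θ) by the Pythagorean identity.
Integrate the resulting trig expression in θ, then back-substitute tan(θ) = w/2, sec(θ) = sqrt(w**2 + 4)/2 (absorbing any constant into C).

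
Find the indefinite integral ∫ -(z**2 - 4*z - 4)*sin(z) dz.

z**2*cos(z) - 2*z*sin(z) - 4*z*cos(z) + 4*sin(z) - 6*cos(z) + C

Use integration by parts with u = z**2 - 4*z - 4, dv = -sin(z) dz, so v = cos(z).
Apply parts 2 times (tabular method): alternate signs, differentiate u down to 0, integrate dv up.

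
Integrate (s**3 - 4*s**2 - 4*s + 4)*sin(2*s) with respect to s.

Use integration by parts with u = s**3 - 4*s**2 - 4*s + 4, dv = sin(2*s) ds, so v = -cos(2*s)/2.
Apply parts 3 times (tabular method): alternate signs, differentiate u down to 0, integrate dv up.

-s**3*cos(2*s)/2 + 3*s**2*sin(2*s)/4 + 2*s**2*cos(2*s) - 2*s*sin(2*s) + 11*s*cos(2*s)/4 - 11*sin(2*s)/8 - 3*cos(2*s) + C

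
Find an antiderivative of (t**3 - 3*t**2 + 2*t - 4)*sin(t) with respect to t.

-t**3*cos(t) + 3*t**2*sin(t) + 3*t**2*cos(t) - 6*t*sin(t) + 4*t*cos(t) - 4*sin(t) - 2*cos(t) + C

Use integration by parts with u = t**3 - 3*t**2 + 2*t - 4, dv = sin(t) dt, so v = -cos(t).
Apply parts 3 times (tabular method): alternate signs, differentiate u down to 0, integrate dv up.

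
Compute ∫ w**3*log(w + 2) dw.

w**4*log(w + 2)/4 - w**4/16 + w**3/6 - w**2/2 + 2*w - 4*log(w + 2) + C

Use integration by parts with u = log(w + 2), dv = w**3 dw.
Then du = 1/(w + 2) dw and v = w**4/4.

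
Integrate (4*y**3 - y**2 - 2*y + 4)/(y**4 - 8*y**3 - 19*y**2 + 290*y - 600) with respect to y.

-2460*log(y - 5)/121 + 118*log(y - 4)/5 + 442*log(y + 6)/605 - 469/(11*y - 55) + C

Factor the denominator: (y - 5)**2*(y - 4)*(y + 6).
Partial-fraction decomposition: 442/(605*(y + 6)) + 118/(5*(y - 4)) - 2460/(121*(y - 5)) + 469/(11*(y - 5)**2).
Integrate each term; A/(y−a) gives A·log|y−a|; A/(y−a)² gives −A/(y−a).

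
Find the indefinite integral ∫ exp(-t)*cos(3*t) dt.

3*exp(-t)*sin(3*t)/10 - exp(-t)*cos(3*t)/10 + C

Let I denote the integral. Integrate by parts with u = cos(3*t), dv = exp(-t) dt, so v = -exp(-t): I = -exp(-t)*cos(3*t) − 3·∫ exp(-t)*sin(3*t) dt.
Apply parts again with u = sin(3*t), dv = exp(-t) dt: ∫ exp(-t)*sin(3*t) dt = -exp(-t)*sin(3*t) + 3·I. Substituting back brings back I: I = 3*exp(-t)*sin(3*t) - exp(-t)*cos(3*t) − 9·I.
Solving for I: (1 + 9)·I equals the remaining terms, so I = (1/10)·(3*exp(-t)*sin(3*t) - exp(-t)*cos(3*t)).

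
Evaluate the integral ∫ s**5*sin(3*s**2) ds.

-s**4*cos(3*s**2)/6 + s**2*sin(3*s**2)/9 + cos(3*s**2)/27 + C

Let u = s², du = 2s ds; rewrite as (1/2)∫ u^2·sin(3u) du.
Now integrate by parts 2 times.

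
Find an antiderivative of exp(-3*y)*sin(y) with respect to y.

-3*exp(-3*y)*sin(y)/10 - exp(-3*y)*cos(y)/10 + C

Let I denote the integral. Integrate by parts with u = sin(y), dv = exp(-3*y) dy, so v = -exp(-3*y)/3: I = -exp(-3*y)*sin(y)/3 + (1/3)·∫ exp(-3*y)*cos(y) dy.
Apply parts again with u = cos(y), dv = exp(-3*y) dy: ∫ exp(-3*y)*cos(y) dy = -exp(-3*y)*cos(y)/3 − (1/3)·I. Substituting back brings back I: I = -exp(-3*y)*sin(y)/3 - exp(-3*y)*cos(y)/9 − (1/9)·I.
Solving for I: (1 + 1/9)·I equals the remaining terms, so I = (9/10)·(-exp(-3*y)*sin(y)/3 - exp(-3*y)*cos(y)/9).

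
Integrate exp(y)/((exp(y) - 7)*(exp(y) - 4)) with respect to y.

Let u = e^y, du = e^y dy.
The integral becomes ∫ du/((u-7)(u-4)); decompose into partial fractions.

log(exp(y) - 7)/3 - log(exp(y) - 4)/3 + C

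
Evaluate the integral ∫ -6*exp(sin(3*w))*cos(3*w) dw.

-2*exp(sin(3*w)) + C

Let u = sin(3*w), so du = (3*cos(3*w)) dw.
Rewriting, the integral becomes -2·∫ e^u du = -2·e^u.
Substituting back, u = sin(3*w).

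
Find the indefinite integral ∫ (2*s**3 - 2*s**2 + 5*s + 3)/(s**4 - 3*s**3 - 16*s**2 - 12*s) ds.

-log(s)/4 + 131*log(s - 6)/112 - 6*log(s + 1)/7 + 31*log(s + 2)/16 + C

Factor the denominator: s*(s - 6)*(s + 1)*(s + 2).
Partial-fraction decomposition: 31/(16*(s + 2)) - 6/(7*(s + 1)) + 131/(112*(s - 6)) - 1/(4*s).
Integrate each term: A/(s−a) contributes A·log|s−a|.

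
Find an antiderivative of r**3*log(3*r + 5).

r**4*log(3*r + 5)/4 - r**4/16 + 5*r**3/36 - 25*r**2/72 + 125*r/108 - 625*log(3*r + 5)/324 + C

Use integration by parts with u = log(3*r + 5), dv = r**3 dr.
Then du = 3/(3*r + 5) dr and v = r**4/4.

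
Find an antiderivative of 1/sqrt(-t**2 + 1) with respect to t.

Substitute t = sin(θ), so dt = cos(θ) dθ and the radical becomes sqrt(-t**2 + 1) = cos(θ) by the Pythagorean identity.
Integrate the resulting trig expression in θ, then back-substitute θ = asin(t), sin(θ) = t, cos(θ) = sqrt(-t**2 + 1) (absorbing any constant into C).

asin(t) + C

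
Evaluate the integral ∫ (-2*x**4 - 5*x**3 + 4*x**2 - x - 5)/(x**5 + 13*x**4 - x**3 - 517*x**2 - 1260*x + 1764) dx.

-3539*log(x - 6)/10140 + 9*log(x - 1)/2240 - 1367*log(x + 6)/84 + 158117*log(x + 7)/10816 - 2889/(104*x + 728) + C

Factor the denominator: (x - 6)*(x - 1)*(x + 6)*(x + 7)**2.
Partial-fraction decomposition: 158117/(10816*(x + 7)) + 2889/(104*(x + 7)**2) - 1367/(84*(x + 6)) + 9/(2240*(x - 1)) - 3539/(10140*(x - 6)).
Integrate each term; A/(x−a) gives A·log|x−a|; A/(x−a)² gives −A/(x−a).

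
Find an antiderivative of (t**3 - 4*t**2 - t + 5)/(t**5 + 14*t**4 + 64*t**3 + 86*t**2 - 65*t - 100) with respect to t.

log(t - 1)/360 - log(t + 1)/96 - 119*log(t + 4)/15 + 2287*log(t + 5)/288 - 215/(24*t + 120) + C

Factor the denominator: (t - 1)*(t + 1)*(t + 4)*(t + 5)**2.
Partial-fraction decomposition: 2287/(288*(t + 5)) + 215/(24*(t + 5)**2) - 119/(15*(t + 4)) - 1/(96*(t + 1)) + 1/(360*(t - 1)).
Integrate each term; A/(t−a) gives A·log|t−a|; A/(t−a)² gives −A/(t−a).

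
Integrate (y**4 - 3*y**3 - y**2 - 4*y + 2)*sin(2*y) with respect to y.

-y**4*cos(2*y)/2 + y**3*sin(2*y) + 3*y**3*cos(2*y)/2 - 9*y**2*sin(2*y)/4 + 2*y**2*cos(2*y) - 2*y*sin(2*y) - y*cos(2*y)/4 + sin(2*y)/8 - 2*cos(2*y) + C

Use integration by parts with u = y**4 - 3*y**3 - y**2 - 4*y + 2, dv = sin(2*y) dy, so v = -cos(2*y)/2.
Apply parts 4 times (tabular method): alternate signs, differentiate u down to 0, integrate dv up.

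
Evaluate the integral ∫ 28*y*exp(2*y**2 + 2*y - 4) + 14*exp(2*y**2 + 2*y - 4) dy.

Let u = 2*y**2 + 2*y - 4, so du = (4*y + 2) dy.
Rewriting, the integral becomes 7·∫ e^u du = 7·e^u.
Substituting back, u = 2*y**2 + 2*y - 4.

7*exp(2*y**2 + 2*y - 4) + C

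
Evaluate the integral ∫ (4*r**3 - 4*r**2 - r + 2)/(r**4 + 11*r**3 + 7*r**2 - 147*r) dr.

Factor the denominator: r*(r - 3)*(r + 7)**2.
Partial-fraction decomposition: 18507/(4900*(r + 7)) - 1559/(70*(r + 7)**2) + 71/(300*(r - 3)) - 2/(147*r).
Integrate each term; A/(r−a) gives A·log|r−a|; A/(r−a)² gives −A/(r−a).

-2*log(r)/147 + 71*log(r - 3)/300 + 18507*log(r + 7)/4900 + 1559/(70*r + 490) + C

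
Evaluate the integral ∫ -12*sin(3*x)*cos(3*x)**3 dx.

cos(3*x)**4 + C

Let u = cos(3*x), so du = (-3*sin(3*x)) dx.
Rewriting, the integral becomes 4·∫ u^3 du = 4·u^4/4.
Substituting back, u = cos(3*x).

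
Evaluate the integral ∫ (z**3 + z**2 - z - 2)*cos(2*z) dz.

Use integration by parts with u = z**3 + z**2 - z - 2, dv = cos(2*z) dz, so v = sin(2*z)/2.
Apply parts 3 times (tabular method): alternate signs, differentiate u down to 0, integrate dv up.

z**3*sin(2*z)/2 + z**2*sin(2*z)/2 + 3*z**2*cos(2*z)/4 - 5*z*sin(2*z)/4 + z*cos(2*z)/2 - 5*sin(2*z)/4 - 5*cos(2*z)/8 + C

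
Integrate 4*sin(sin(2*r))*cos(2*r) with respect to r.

Let u = sin(2*r), so du = (2*cos(2*r)) dr.
Rewriting, the integral becomes 2·∫ sin(u) du = 2·-cos(u).
Substituting back, u = sin(2*r).

-2*cos(sin(2*r)) + C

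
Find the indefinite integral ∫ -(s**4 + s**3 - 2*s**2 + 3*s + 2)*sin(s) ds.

s**4*cos(s) - 4*s**3*sin(s) + s**3*cos(s) - 3*s**2*sin(s) - 14*s**2*cos(s) + 28*s*sin(s) - 3*s*cos(s) + 3*sin(s) + 30*cos(s) + C

Use integration by parts with u = s**4 + s**3 - 2*s**2 + 3*s + 2, dv = -sin(s) ds, so v = cos(s).
Apply parts 4 times (tabular method): alternate signs, differentiate u down to 0, integrate dv up.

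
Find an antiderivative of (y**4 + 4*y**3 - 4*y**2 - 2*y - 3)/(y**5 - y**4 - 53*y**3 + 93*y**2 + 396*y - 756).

667*log(y - 6)/468 - 4*log(y - 3)/5 + 5*log(y - 2)/36 + log(y + 3)/18 + 211*log(y + 7)/1170 + C

Factor the denominator: (y - 6)*(y - 3)*(y - 2)*(y + 3)*(y + 7).
Partial-fraction decomposition: 211/(1170*(y + 7)) + 1/(18*(y + 3)) + 5/(36*(y - 2)) - 4/(5*(y - 3)) + 667/(468*(y - 6)).
Integrate each term: A/(y−a) contributes A·log|y−a|.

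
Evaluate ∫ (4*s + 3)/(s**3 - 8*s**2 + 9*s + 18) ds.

Factor the denominator: (s - 6)*(s - 3)*(s + 1).
Partial-fraction decomposition: -1/(28*(s + 1)) - 5/(4*(s - 3)) + 9/(7*(s - 6)).
Integrate each term: A/(s−a) contributes A·log|s−a|.

9*log(s - 6)/7 - 5*log(s - 3)/4 - log(s + 1)/28 + C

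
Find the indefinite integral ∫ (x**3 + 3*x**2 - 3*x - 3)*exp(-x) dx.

Use integration by parts with u = x**3 + 3*x**2 - 3*x - 3, dv = exp(-x) dx, so v = -exp(-x).
Apply parts 3 times (tabular method): alternate signs, differentiate u down to 0, integrate dv up.

(-x**3 - 6*x**2 - 9*x - 6)*exp(-x) + C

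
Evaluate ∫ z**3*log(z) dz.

Use integration by parts with u = log(z), dv = z**3 dz.
Then du = 1/z dz and v = z**4/4.

z**4*log(z)/4 - z**4/16 + C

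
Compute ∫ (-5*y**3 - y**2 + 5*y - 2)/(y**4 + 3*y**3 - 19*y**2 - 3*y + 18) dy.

-131*log(y - 3)/72 + 3*log(y - 1)/28 - 3*log(y + 1)/40 - 1012*log(y + 6)/315 + C

Factor the denominator: (y - 3)*(y - 1)*(y + 1)*(y + 6).
Partial-fraction decomposition: -1012/(315*(y + 6)) - 3/(40*(y + 1)) + 3/(28*(y - 1)) - 131/(72*(y - 3)).
Integrate each term: A/(y−a) contributes A·log|y−a|.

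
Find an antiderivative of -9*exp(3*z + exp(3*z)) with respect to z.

-3*exp(exp(3*z)) + C

Let u = exp(3*z), so du = (3*exp(3*z)) dz.
Rewriting, the integral becomes -3·∫ e^u du = -3·e^u.
Substituting back, u = exp(3*z).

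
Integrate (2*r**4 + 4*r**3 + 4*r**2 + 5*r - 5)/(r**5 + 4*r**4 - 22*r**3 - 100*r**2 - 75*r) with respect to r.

Factor the denominator: r*(r - 5)*(r + 1)*(r + 3)*(r + 5).
Partial-fraction decomposition: 41/(20*(r + 5)) - 35/(48*(r + 3)) - 1/(6*(r + 1)) + 187/(240*(r - 5)) + 1/(15*r).
Integrate each term: A/(r−a) contributes A·log|r−a|.

log(r)/15 + 187*log(r - 5)/240 - log(r + 1)/6 - 35*log(r + 3)/48 + 41*log(r + 5)/20 + C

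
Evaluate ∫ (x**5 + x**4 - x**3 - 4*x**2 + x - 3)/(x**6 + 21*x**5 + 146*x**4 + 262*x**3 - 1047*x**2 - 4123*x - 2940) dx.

Factor the denominator: (x - 3)*(x + 1)*(x + 4)*(x + 5)*(x + 7)**2.
Partial-fraction decomposition: -51529/(3600*(x + 7)) - 14269/(360*(x + 7)**2) + 2483/(128*(x + 5)) - 775/(189*(x + 4)) + 7/(1728*(x + 1)) + 261/(22400*(x - 3)).
Integrate each term; A/(x−a) gives A·log|x−a|; A/(x−a)² gives −A/(x−a).

261*log(x - 3)/22400 + 7*log(x + 1)/1728 - 775*log(x + 4)/189 + 2483*log(x + 5)/128 - 51529*log(x + 7)/3600 + 14269/(360*x + 2520) + C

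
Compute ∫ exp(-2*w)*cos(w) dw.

exp(-2*w)*sin(w)/5 - 2*exp(-2*w)*cos(w)/5 + C

Let I denote the integral. Integrate by parts with u = cos(w), dv = exp(-2*w) dw, so v = -exp(-2*w)/2: I = -exp(-2*w)*cos(w)/2 − (1/2)·∫ exp(-2*w)*sin(w) dw.
Apply parts again with u = sin(w), dv = exp(-2*w) dw: ∫ exp(-2*w)*sin(w) dw = -exp(-2*w)*sin(w)/2 + (1/2)·I. Substituting back brings back I: I = exp(-2*w)*sin(w)/4 - exp(-2*w)*cos(w)/2 − (1/4)·I.
Solving for I: (1 + 1/4)·I equals the remaining terms, so I = (4/5)·(exp(-2*w)*sin(w)/4 - exp(-2*w)*cos(w)/2).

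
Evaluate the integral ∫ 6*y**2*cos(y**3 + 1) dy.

Let u = y**3 + 1, so du = (3*y**2) dy.
Rewriting, the integral becomes 2·∫ cos(u) du = 2·sin(u).
Substituting back, u = y**3 + 1.

2*sin(y**3 + 1) + C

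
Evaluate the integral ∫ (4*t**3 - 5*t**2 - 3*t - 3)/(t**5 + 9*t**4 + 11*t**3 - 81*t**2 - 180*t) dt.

log(t)/60 + 17*log(t - 3)/336 - 49*log(t + 3)/12 + 327*log(t + 4)/28 - 613*log(t + 5)/80 + C

Factor the denominator: t*(t - 3)*(t + 3)*(t + 4)*(t + 5).
Partial-fraction decomposition: -613/(80*(t + 5)) + 327/(28*(t + 4)) - 49/(12*(t + 3)) + 17/(336*(t - 3)) + 1/(60*t).
Integrate each term: A/(t−a) contributes A·log|t−a|.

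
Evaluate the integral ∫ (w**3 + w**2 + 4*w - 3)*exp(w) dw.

Use integration by parts with u = w**3 + w**2 + 4*w - 3, dv = exp(w) dw, so v = exp(w).
Apply parts 3 times (tabular method): alternate signs, differentiate u down to 0, integrate dv up.

(w**3 - 2*w**2 + 8*w - 11)*exp(w) + C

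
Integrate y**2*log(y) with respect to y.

Use integration by parts with u = log(y), dv = y**2 dy.
Then du = 1/y dy and v = y**3/3.

y**3*log(y)/3 - y**3/9 + C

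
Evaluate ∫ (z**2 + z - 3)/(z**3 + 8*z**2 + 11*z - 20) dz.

Factor the denominator: (z - 1)*(z + 4)*(z + 5).
Partial-fraction decomposition: 17/(6*(z + 5)) - 9/(5*(z + 4)) - 1/(30*(z - 1)).
Integrate each term: A/(z−a) contributes A·log|z−a|.

-log(z - 1)/30 - 9*log(z + 4)/5 + 17*log(z + 5)/6 + C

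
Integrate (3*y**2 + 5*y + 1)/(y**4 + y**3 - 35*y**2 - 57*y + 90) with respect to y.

Factor the denominator: (y - 6)*(y - 1)*(y + 3)*(y + 5).
Partial-fraction decomposition: -17/(44*(y + 5)) + 13/(72*(y + 3)) - 3/(40*(y - 1)) + 139/(495*(y - 6)).
Integrate each term: A/(y−a) contributes A·log|y−a|.

139*log(y - 6)/495 - 3*log(y - 1)/40 + 13*log(y + 3)/72 - 17*log(y + 5)/44 + C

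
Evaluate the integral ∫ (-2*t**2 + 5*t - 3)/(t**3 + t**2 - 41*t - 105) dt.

-11*log(t - 7)/20 + 9*log(t + 3)/5 - 13*log(t + 5)/4 + C

Factor the denominator: (t - 7)*(t + 3)*(t + 5).
Partial-fraction decomposition: -13/(4*(t + 5)) + 9/(5*(t + 3)) - 11/(20*(t - 7)).
Integrate each term: A/(t−a) contributes A·log|t−a|.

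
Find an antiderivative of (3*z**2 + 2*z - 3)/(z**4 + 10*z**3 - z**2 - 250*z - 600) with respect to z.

Factor the denominator: (z - 5)*(z + 4)*(z + 5)*(z + 6).
Partial-fraction decomposition: -93/(22*(z + 6)) + 31/(5*(z + 5)) - 37/(18*(z + 4)) + 41/(495*(z - 5)).
Integrate each term: A/(z−a) contributes A·log|z−a|.

41*log(z - 5)/495 - 37*log(z + 4)/18 + 31*log(z + 5)/5 - 93*log(z + 6)/22 + C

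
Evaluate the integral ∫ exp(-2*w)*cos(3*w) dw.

3*exp(-2*w)*sin(3*w)/13 - 2*exp(-2*w)*cos(3*w)/13 + C

Let I denote the integral. Integrate by parts with u = cos(3*w), dv = exp(-2*w) dw, so v = -exp(-2*w)/2: I = -exp(-2*w)*cos(3*w)/2 − (3/2)·∫ exp(-2*w)*sin(3*w) dw.
Apply parts again with u = sin(3*w), dv = exp(-2*w) dw: ∫ exp(-2*w)*sin(3*w) dw = -exp(-2*w)*sin(3*w)/2 + (3/2)·I. Substituting back brings back I: I = 3*exp(-2*w)*sin(3*w)/4 - exp(-2*w)*cos(3*w)/2 − (9/4)·I.
Solving for I: (1 + 9/4)·I equals the remaining terms, so I = (4/13)·(3*exp(-2*w)*sin(3*w)/4 - exp(-2*w)*cos(3*w)/2).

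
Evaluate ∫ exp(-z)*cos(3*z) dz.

Let I denote the integral. Integrate by parts with u = cos(3*z), dv = exp(-z) dz, so v = -exp(-z): I = -exp(-z)*cos(3*z) − 3·∫ exp(-z)*sin(3*z) dz.
Apply parts again with u = sin(3*z), dv = exp(-z) dz: ∫ exp(-z)*sin(3*z) dz = -exp(-z)*sin(3*z) + 3·I. Substituting back brings back I: I = 3*exp(-z)*sin(3*z) - exp(-z)*cos(3*z) − 9·I.
Solving for I: (1 + 9)·I equals the remaining terms, so I = (1/10)·(3*exp(-z)*sin(3*z) - exp(-z)*cos(3*z)).

3*exp(-z)*sin(3*z)/10 - exp(-z)*cos(3*z)/10 + C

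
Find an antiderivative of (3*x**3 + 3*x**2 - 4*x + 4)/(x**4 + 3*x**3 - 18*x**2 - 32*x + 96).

Factor the denominator: (x - 3)*(x - 2)*(x + 4)**2.
Partial-fraction decomposition: 815/(441*(x + 4)) - 62/(21*(x + 4)**2) - 8/(9*(x - 2)) + 100/(49*(x - 3)).
Integrate each term; A/(x−a) gives A·log|x−a|; A/(x−a)² gives −A/(x−a).

100*log(x - 3)/49 - 8*log(x - 2)/9 + 815*log(x + 4)/441 + 62/(21*x + 84) + C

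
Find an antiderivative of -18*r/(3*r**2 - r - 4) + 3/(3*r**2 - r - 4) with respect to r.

Let u = 3*r**2 - r - 4, so du = (6*r - 1) dr.
Rewriting, the integral becomes -3·∫ 1/u du = -3·log(u).
Substituting back, u = 3*r**2 - r - 4.

-3*log(3*r**2 - r - 4) + C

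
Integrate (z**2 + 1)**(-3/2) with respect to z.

Substitute z = tan(θ), so dz = sec(θ)^2 dθ and the radical becomes sqrt(z**2 + 1) = sec(θ) by the Pythagorean identity.
Integrate the resulting trig expression in θ, then back-substitute tan(θ) = z, sec(θ) = sqrt(z**2 + 1) (absorbing any constant into C).

z/sqrt(z**2 + 1) + C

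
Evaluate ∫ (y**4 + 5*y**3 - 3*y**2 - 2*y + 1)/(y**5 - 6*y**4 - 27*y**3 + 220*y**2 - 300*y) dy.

-log(y)/300 + 157*log(y - 5)/225 + 41*log(y - 2)/144 + log(y + 6)/48 - 106/(15*y - 75) + C

Factor the denominator: y*(y - 5)**2*(y - 2)*(y + 6).
Partial-fraction decomposition: 1/(48*(y + 6)) + 41/(144*(y - 2)) + 157/(225*(y - 5)) + 106/(15*(y - 5)**2) - 1/(300*y).
Integrate each term; A/(y−a) gives A·log|y−a|; A/(y−a)² gives −A/(y−a).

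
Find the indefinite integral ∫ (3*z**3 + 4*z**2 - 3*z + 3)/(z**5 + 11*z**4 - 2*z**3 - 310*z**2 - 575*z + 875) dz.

Factor the denominator: (z - 5)*(z - 1)*(z + 5)**2*(z + 7).
Partial-fraction decomposition: -809/(384*(z + 7)) + 7259/(3600*(z + 5)) - 257/(120*(z + 5)**2) - 7/(1152*(z - 1)) + 463/(4800*(z - 5)).
Integrate each term; A/(z−a) gives A·log|z−a|; A/(z−a)² gives −A/(z−a).

463*log(z - 5)/4800 - 7*log(z - 1)/1152 + 7259*log(z + 5)/3600 - 809*log(z + 7)/384 + 257/(120*z + 600) + C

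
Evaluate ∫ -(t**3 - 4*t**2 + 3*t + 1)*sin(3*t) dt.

t**3*cos(3*t)/3 - t**2*sin(3*t)/3 - 4*t**2*cos(3*t)/3 + 8*t*sin(3*t)/9 + 7*t*cos(3*t)/9 - 7*sin(3*t)/27 + 17*cos(3*t)/27 + C

Use integration by parts with u = t**3 - 4*t**2 + 3*t + 1, dv = -sin(3*t) dt, so v = cos(3*t)/3.
Apply parts 3 times (tabular method): alternate signs, differentiate u down to 0, integrate dv up.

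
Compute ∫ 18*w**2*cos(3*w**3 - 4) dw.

Let u = 3*w**3 - 4, so du = (9*w**2) dw.
Rewriting, the integral becomes 2·∫ cos(u) du = 2·sin(u).
Substituting back, u = 3*w**3 - 4.

2*sin(3*w**3 - 4) + C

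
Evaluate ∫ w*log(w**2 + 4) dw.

w**2*log(w**2 + 4)/2 - w**2/2 + 2*log(w**2 + 4) + C

Let u = w**2 + 4, so du = (2*w) dw.
The integral becomes (1/2)·∫ log(u) du; integrate by parts with u′=log(u), dv′=du.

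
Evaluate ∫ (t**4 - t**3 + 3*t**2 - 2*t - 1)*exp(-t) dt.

Use integration by parts with u = t**4 - t**3 + 3*t**2 - 2*t - 1, dv = exp(-t) dt, so v = -exp(-t).
Apply parts 4 times (tabular method): alternate signs, differentiate u down to 0, integrate dv up.

(-t**4 - 3*t**3 - 12*t**2 - 22*t - 21)*exp(-t) + C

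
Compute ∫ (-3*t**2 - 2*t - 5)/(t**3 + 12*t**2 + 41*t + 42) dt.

Factor the denominator: (t + 2)*(t + 3)*(t + 7).
Partial-fraction decomposition: -69/(10*(t + 7)) + 13/(2*(t + 3)) - 13/(5*(t + 2)).
Integrate each term: A/(t−a) contributes A·log|t−a|.

-13*log(t + 2)/5 + 13*log(t + 3)/2 - 69*log(t + 7)/10 + C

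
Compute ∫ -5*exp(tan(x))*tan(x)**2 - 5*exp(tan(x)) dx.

Let u = tan(x), so du = (tan(x)**2 + 1) dx.
Rewriting, the integral becomes -5·∫ e^u du = -5·e^u.
Substituting back, u = tan(x).

-5*exp(tan(x)) + C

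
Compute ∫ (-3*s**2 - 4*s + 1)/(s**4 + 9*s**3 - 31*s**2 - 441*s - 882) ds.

-87*log(s - 7)/910 + 7*log(s + 3)/60 - 83*log(s + 6)/39 + 59*log(s + 7)/28 + C

Factor the denominator: (s - 7)*(s + 3)*(s + 6)*(s + 7).
Partial-fraction decomposition: 59/(28*(s + 7)) - 83/(39*(s + 6)) + 7/(60*(s + 3)) - 87/(910*(s - 7)).
Integrate each term: A/(s−a) contributes A·log|s−a|.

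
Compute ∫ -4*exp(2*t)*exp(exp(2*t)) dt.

Let u = exp(2*t), so du = (2*exp(2*t)) dt.
Rewriting, the integral becomes -2·∫ e^u du = -2·e^u.
Substituting back, u = exp(2*t).

-2*exp(exp(2*t)) + C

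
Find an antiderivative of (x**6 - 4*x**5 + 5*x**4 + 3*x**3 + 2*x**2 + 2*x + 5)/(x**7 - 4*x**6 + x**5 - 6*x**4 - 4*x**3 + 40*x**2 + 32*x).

5*log(x)/32 + 1517*log(x - 4)/4000 - 19*log(x - 2)/96 + 79*log(x + 1)/375 + 1807*log(x**2 + 4)/8000 - 1501*atan(x/2)/4000 + 4/(25*x + 25) + C

Factor the denominator: x*(x - 4)*(x - 2)*(x + 1)**2*(x**2 + 4).
Partial-fraction decomposition: (1807*x - 3002)/(4000*(x**2 + 4)) + 79/(375*(x + 1)) - 4/(25*(x + 1)**2) - 19/(96*(x - 2)) + 1517/(4000*(x - 4)) + 5/(32*x).
Integrate each term; A/(x−a) gives A·log|x−a|; the (Bx+D)/(x²+p²) term gives a log and an atan.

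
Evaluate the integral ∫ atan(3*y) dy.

y*atan(3*y) - log(9*y**2 + 1)/6 + C

Use integration by parts with u = arctan(3*y), dv = dy.
Then du = 3/(9*y**2 + 1) dy.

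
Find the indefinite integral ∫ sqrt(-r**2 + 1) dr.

r*sqrt(-r**2 + 1)/2 + asin(r)/2 + C

Substitute r = sin(θ), so dr = cos(θ) dθ and the radical becomes sqrt(-r**2 + 1) = cos(θ) by the Pythagorean identity.
Integrate the resulting trig expression in θ, then back-substitute θ = asin(r), sin(θ) = r, cos(θ) = sqrt(-r**2 + 1) (absorbing any constant into C).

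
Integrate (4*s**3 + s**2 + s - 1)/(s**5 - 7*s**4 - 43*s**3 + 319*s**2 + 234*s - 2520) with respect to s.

Factor the denominator: (s - 7)*(s - 5)*(s - 4)*(s + 3)*(s + 6).
Partial-fraction decomposition: -167/(858*(s + 6)) + 103/(1680*(s + 3)) + 55/(42*(s - 4)) - 529/(176*(s - 5)) + 1427/(780*(s - 7)).
Integrate each term: A/(s−a) contributes A·log|s−a|.

1427*log(s - 7)/780 - 529*log(s - 5)/176 + 55*log(s - 4)/42 + 103*log(s + 3)/1680 - 167*log(s + 6)/858 + C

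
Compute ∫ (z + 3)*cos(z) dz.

Use integration by parts with u = z + 3, dv = cos(z) dz, so v = sin(z).
Apply parts 1 times (tabular method): alternate signs, differentiate u down to 0, integrate dv up.

z*sin(z) + 3*sin(z) + cos(z) + C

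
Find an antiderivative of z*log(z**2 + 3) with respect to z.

Let u = z**2 + 3, so du = (2*z) dz.
The integral becomes (1/2)·∫ log(u) du; integrate by parts with u′=log(u), dv′=du.

z**2*log(z**2 + 3)/2 - z**2/2 + 3*log(z**2 + 3)/2 + C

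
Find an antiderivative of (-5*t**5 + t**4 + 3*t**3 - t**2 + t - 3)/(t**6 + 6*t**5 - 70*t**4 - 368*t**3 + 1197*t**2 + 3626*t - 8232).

Factor the denominator: (t - 7)*(t - 3)*(t - 2)*(t + 4)*(t + 7)**2.
Partial-fraction decomposition: -2638903/(1190700*(t + 7)) + 21337/(945*(t + 7)**2) - 5161/(4158*(t + 4)) - 25/(486*(t - 2)) + 531/(1400*(t - 3)) - 8065/(4312*(t - 7)).
Integrate each term; A/(t−a) gives A·log|t−a|; A/(t−a)² gives −A/(t−a).

-8065*log(t - 7)/4312 + 531*log(t - 3)/1400 - 25*log(t - 2)/486 - 5161*log(t + 4)/4158 - 2638903*log(t + 7)/1190700 - 21337/(945*t + 6615) + C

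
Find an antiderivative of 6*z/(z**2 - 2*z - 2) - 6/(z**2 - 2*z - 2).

3*log(z**2 - 2*z - 2) + C

Let u = z**2 - 2*z - 2, so du = (2*z - 2) dz.
Rewriting, the integral becomes 3·∫ 1/u du = 3·log(u).
Substituting back, u = z**2 - 2*z - 2.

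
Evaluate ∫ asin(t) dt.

t*asin(t) + sqrt(-t**2 + 1) + C

Use integration by parts with u = arcsin(t), dv = dt.
Then du = 1/sqrt(-t**2 + 1) dt.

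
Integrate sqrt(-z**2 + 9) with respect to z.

Substitute z = 3·sin(θ), so dz = 3·cos(θ) dθ and the radical becomes sqrt(-z**2 + 9) = 3·cos(θ) by the Pythagorean identity.
Integrate the resulting trig expression in θ, then back-substitute θ = asin(z/3), sin(θ) = z/3, cos(θ) = sqrt(-z**2 + 9)/3 (absorbing any constant into C).

z*sqrt(-z**2 + 9)/2 + 9*asin(z/3)/2 + C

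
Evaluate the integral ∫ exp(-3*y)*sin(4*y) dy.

Let I denote the integral. Integrate by parts with u = sin(4*y), dv = exp(-3*y) dy, so v = -exp(-3*y)/3: I = -exp(-3*y)*sin(4*y)/3 + (4/3)·∫ exp(-3*y)*cos(4*y) dy.
Apply parts again with u = cos(4*y), dv = exp(-3*y) dy: ∫ exp(-3*y)*cos(4*y) dy = -exp(-3*y)*cos(4*y)/3 − (4/3)·I. Substituting back brings back I: I = -exp(-3*y)*sin(4*y)/3 - 4*exp(-3*y)*cos(4*y)/9 − (16/9)·I.
Solving for I: (1 + 16/9)·I equals the remaining terms, so I = (9/25)·(-exp(-3*y)*sin(4*y)/3 - 4*exp(-3*y)*cos(4*y)/9).

-3*exp(-3*y)*sin(4*y)/25 - 4*exp(-3*y)*cos(4*y)/25 + C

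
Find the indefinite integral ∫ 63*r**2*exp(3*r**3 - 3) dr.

Let u = 3*r**3 - 3, so du = (9*r**2) dr.
Rewriting, the integral becomes 7·∫ e^u du = 7·e^u.
Substituting back, u = 3*r**3 - 3.

7*exp(3*r**3 - 3) + C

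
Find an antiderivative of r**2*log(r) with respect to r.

r**3*log(r)/3 - r**3/9 + C

Use integration by parts with u = log(r), dv = r**2 dr.
Then du = 1/r dr and v = r**3/3.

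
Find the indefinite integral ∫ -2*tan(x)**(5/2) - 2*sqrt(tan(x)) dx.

-4*tan(x)**(3/2)/3 + C

Let u = tan(x), so du = (tan(x)**2 + 1) dx.
Rewriting, the integral becomes -2·∫ √u du = -2·(2/3)u^(3/2).
Substituting back, u = tan(x).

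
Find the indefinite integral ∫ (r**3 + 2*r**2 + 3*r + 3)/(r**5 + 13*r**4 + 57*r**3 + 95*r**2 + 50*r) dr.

3*log(r)/50 - log(r + 1)/16 - log(r + 2)/6 + 203*log(r + 5)/1200 - 29/(20*r + 100) + C

Factor the denominator: r*(r + 1)*(r + 2)*(r + 5)**2.
Partial-fraction decomposition: 203/(1200*(r + 5)) + 29/(20*(r + 5)**2) - 1/(6*(r + 2)) - 1/(16*(r + 1)) + 3/(50*r).
Integrate each term; A/(r−a) gives A·log|r−a|; A/(r−a)² gives −A/(r−a).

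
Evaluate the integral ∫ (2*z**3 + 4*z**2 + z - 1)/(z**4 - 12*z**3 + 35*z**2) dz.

Factor the denominator: z**2*(z - 7)*(z - 5).
Partial-fraction decomposition: -177/(25*(z - 5)) + 444/(49*(z - 7)) + 23/(1225*z) - 1/(35*z**2).
Integrate each term; A/(z−a) gives A·log|z−a|; A/(z−a)² gives −A/(z−a).

23*log(z)/1225 + 444*log(z - 7)/49 - 177*log(z - 5)/25 + 1/(35*z) + C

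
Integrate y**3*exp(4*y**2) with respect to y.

Let u = y², du = 2y dy; rewrite as (1/2)∫ u^1·exp(4u) du.
Now integrate by parts 1 time.

(4*y**2 - 1)*exp(4*y**2)/32 + C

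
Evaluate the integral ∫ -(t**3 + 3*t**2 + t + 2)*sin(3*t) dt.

Use integration by parts with u = t**3 + 3*t**2 + t + 2, dv = -sin(3*t) dt, so v = cos(3*t)/3.
Apply parts 3 times (tabular method): alternate signs, differentiate u down to 0, integrate dv up.

t**3*cos(3*t)/3 - t**2*sin(3*t)/3 + t**2*cos(3*t) - 2*t*sin(3*t)/3 + t*cos(3*t)/9 - sin(3*t)/27 + 4*cos(3*t)/9 + C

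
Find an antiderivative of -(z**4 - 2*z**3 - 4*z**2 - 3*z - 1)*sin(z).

z**4*cos(z) - 4*z**3*sin(z) - 2*z**3*cos(z) + 6*z**2*sin(z) - 16*z**2*cos(z) + 32*z*sin(z) + 9*z*cos(z) - 9*sin(z) + 31*cos(z) + C

Use integration by parts with u = z**4 - 2*z**3 - 4*z**2 - 3*z - 1, dv = -sin(z) dz, so v = cos(z).
Apply parts 4 times (tabular method): alternate signs, differentiate u down to 0, integrate dv up.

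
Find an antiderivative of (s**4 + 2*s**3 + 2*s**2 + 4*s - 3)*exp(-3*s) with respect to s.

Use integration by parts with u = s**4 + 2*s**3 + 2*s**2 + 4*s - 3, dv = exp(-3*s) ds, so v = -exp(-3*s)/3.
Apply parts 4 times (tabular method): alternate signs, differentiate u down to 0, integrate dv up.

(-27*s**4 - 90*s**3 - 144*s**2 - 204*s + 13)*exp(-3*s)/81 + C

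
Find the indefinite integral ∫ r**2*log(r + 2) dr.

Use integration by parts with u = log(r + 2), dv = r**2 dr.
Then du = 1/(r + 2) dr and v = r**3/3.

r**3*log(r + 2)/3 - r**3/9 + r**2/3 - 4*r/3 + 8*log(r + 2)/3 + C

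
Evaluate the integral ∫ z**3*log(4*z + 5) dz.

z**4*log(4*z + 5)/4 - z**4/16 + 5*z**3/48 - 25*z**2/128 + 125*z/256 - 625*log(4*z + 5)/1024 + C

Use integration by parts with u = log(4*z + 5), dv = z**3 dz.
Then du = 4/(4*z + 5) dz and v = z**4/4.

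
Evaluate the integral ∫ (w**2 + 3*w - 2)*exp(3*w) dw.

(9*w**2 + 21*w - 25)*exp(3*w)/27 + C

Use integration by parts with u = w**2 + 3*w - 2, dv = exp(3*w) dw, so v = exp(3*w)/3.
Apply parts 2 times (tabular method): alternate signs, differentiate u down to 0, integrate dv up.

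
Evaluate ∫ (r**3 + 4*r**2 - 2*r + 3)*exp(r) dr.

Use integration by parts with u = r**3 + 4*r**2 - 2*r + 3, dv = exp(r) dr, so v = exp(r).
Apply parts 3 times (tabular method): alternate signs, differentiate u down to 0, integrate dv up.

(r**3 + r**2 - 4*r + 7)*exp(r) + C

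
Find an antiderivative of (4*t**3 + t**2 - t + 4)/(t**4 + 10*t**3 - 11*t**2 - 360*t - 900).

449*log(t - 6)/726 - 7839*log(t + 5)/121 + 409*log(t + 6)/6 - 466/(11*t + 55) + C

Factor the denominator: (t - 6)*(t + 5)**2*(t + 6).
Partial-fraction decomposition: 409/(6*(t + 6)) - 7839/(121*(t + 5)) + 466/(11*(t + 5)**2) + 449/(726*(t - 6)).
Integrate each term; A/(t−a) gives A·log|t−a|; A/(t−a)² gives −A/(t−a).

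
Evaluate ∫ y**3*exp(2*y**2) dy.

(2*y**2 - 1)*exp(2*y**2)/8 + C

Let u = y², du = 2y dy; rewrite as (1/2)∫ u^1·exp(2u) du.
Now integrate by parts 1 time.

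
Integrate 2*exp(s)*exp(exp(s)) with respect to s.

Let u = exp(s), so du = (exp(s)) ds.
Rewriting, the integral becomes 2·∫ e^u du = 2·e^u.
Substituting back, u = exp(s).

2*exp(exp(s)) + C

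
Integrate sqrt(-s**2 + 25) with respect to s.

Substitute s = 5·sin(θ), so ds = 5·cos(θ) dθ and the radical becomes sqrt(-s**2 + 25) = 5·cos(θ) by the Pythagorean identity.
Integrate the resulting trig expression in θ, then back-substitute θ = asin(s/5), sin(θ) = s/5, cos(θ) = sqrt(-s**2 + 25)/5 (absorbing any constant into C).

s*sqrt(-s**2 + 25)/2 + 25*asin(s/5)/2 + C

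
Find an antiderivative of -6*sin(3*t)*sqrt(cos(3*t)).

4*cos(3*t)**(3/2)/3 + C

Let u = cos(3*t), so du = (-3*sin(3*t)) dt.
Rewriting, the integral becomes 2·∫ √u du = 2·(2/3)u^(3/2).
Substituting back, u = cos(3*t).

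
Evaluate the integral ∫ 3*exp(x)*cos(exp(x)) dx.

Let u = exp(x), so du = (exp(x)) dx.
Rewriting, the integral becomes 3·∫ cos(u) du = 3·sin(u).
Substituting back, u = exp(x).

3*sin(exp(x)) + C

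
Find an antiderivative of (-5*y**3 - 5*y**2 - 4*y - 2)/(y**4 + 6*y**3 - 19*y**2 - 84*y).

log(y)/42 - 19*log(y - 4)/14 + 25*log(y + 3)/21 - 34*log(y + 7)/7 + C

Factor the denominator: y*(y - 4)*(y + 3)*(y + 7).
Partial-fraction decomposition: -34/(7*(y + 7)) + 25/(21*(y + 3)) - 19/(14*(y - 4)) + 1/(42*y).
Integrate each term: A/(y−a) contributes A·log|y−a|.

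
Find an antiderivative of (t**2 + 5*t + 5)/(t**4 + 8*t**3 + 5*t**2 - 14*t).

Factor the denominator: t*(t - 1)*(t + 2)*(t + 7).
Partial-fraction decomposition: -19/(280*(t + 7)) - 1/(30*(t + 2)) + 11/(24*(t - 1)) - 5/(14*t).
Integrate each term: A/(t−a) contributes A·log|t−a|.

-5*log(t)/14 + 11*log(t - 1)/24 - log(t + 2)/30 - 19*log(t + 7)/280 + C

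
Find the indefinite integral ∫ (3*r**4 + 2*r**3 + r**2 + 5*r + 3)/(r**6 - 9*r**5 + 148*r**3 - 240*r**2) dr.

-137*log(r)/4800 + 1463*log(r - 6)/480 - 242*log(r - 5)/75 + 9*log(r - 2)/32 - 71*log(r + 4)/960 + 1/(80*r) + C

Factor the denominator: r**2*(r - 6)*(r - 5)*(r - 2)*(r + 4).
Partial-fraction decomposition: -71/(960*(r + 4)) + 9/(32*(r - 2)) - 242/(75*(r - 5)) + 1463/(480*(r - 6)) - 137/(4800*r) - 1/(80*r**2).
Integrate each term; A/(r−a) gives A·log|r−a|; A/(r−a)² gives −A/(r−a).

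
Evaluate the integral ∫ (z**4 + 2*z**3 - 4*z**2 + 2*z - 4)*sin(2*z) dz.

Use integration by parts with u = z**4 + 2*z**3 - 4*z**2 + 2*z - 4, dv = sin(2*z) dz, so v = -cos(2*z)/2.
Apply parts 4 times (tabular method): alternate signs, differentiate u down to 0, integrate dv up.

-z**4*cos(2*z)/2 + z**3*sin(2*z) - z**3*cos(2*z) + 3*z**2*sin(2*z)/2 + 7*z**2*cos(2*z)/2 - 7*z*sin(2*z)/2 + z*cos(2*z)/2 - sin(2*z)/4 + cos(2*z)/4 + C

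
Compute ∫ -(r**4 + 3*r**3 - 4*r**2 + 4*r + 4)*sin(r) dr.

Use integration by parts with u = r**4 + 3*r**3 - 4*r**2 + 4*r + 4, dv = -sin(r) dr, so v = cos(r).
Apply parts 4 times (tabular method): alternate signs, differentiate u down to 0, integrate dv up.

r**4*cos(r) - 4*r**3*sin(r) + 3*r**3*cos(r) - 9*r**2*sin(r) - 16*r**2*cos(r) + 32*r*sin(r) - 14*r*cos(r) + 14*sin(r) + 36*cos(r) + C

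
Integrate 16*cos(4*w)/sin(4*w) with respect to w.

Let u = sin(4*w), so du = (4*cos(4*w)) dw.
Rewriting, the integral becomes 4·∫ 1/u du = 4·log(u).
Substituting back, u = sin(4*w).

4*log(sin(4*w)) + C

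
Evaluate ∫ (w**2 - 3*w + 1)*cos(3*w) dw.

Use integration by parts with u = w**2 - 3*w + 1, dv = cos(3*w) dw, so v = sin(3*w)/3.
Apply parts 2 times (tabular method): alternate signs, differentiate u down to 0, integrate dv up.

w**2*sin(3*w)/3 - w*sin(3*w) + 2*w*cos(3*w)/9 + 7*sin(3*w)/27 - cos(3*w)/3 + C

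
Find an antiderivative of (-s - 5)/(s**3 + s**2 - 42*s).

Factor the denominator: s*(s - 6)*(s + 7).
Partial-fraction decomposition: 2/(91*(s + 7)) - 11/(78*(s - 6)) + 5/(42*s).
Integrate each term: A/(s−a) contributes A·log|s−a|.

5*log(s)/42 - 11*log(s - 6)/78 + 2*log(s + 7)/91 + C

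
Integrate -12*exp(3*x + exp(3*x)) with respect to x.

Let u = exp(3*x), so du = (3*exp(3*x)) dx.
Rewriting, the integral becomes -4·∫ e^u du = -4·e^u.
Substituting back, u = exp(3*x).

-4*exp(exp(3*x)) + C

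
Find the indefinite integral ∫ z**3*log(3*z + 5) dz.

Use integration by parts with u = log(3*z + 5), dv = z**3 dz.
Then du = 3/(3*z + 5) dz and v = z**4/4.

z**4*log(3*z + 5)/4 - z**4/16 + 5*z**3/36 - 25*z**2/72 + 125*z/108 - 625*log(3*z + 5)/324 + C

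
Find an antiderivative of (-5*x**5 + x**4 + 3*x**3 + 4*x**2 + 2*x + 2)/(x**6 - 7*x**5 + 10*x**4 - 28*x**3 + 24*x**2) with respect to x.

13*log(x)/72 - 18389*log(x - 6)/3600 - 7*log(x - 1)/25 + 83*log(x**2 + 4)/800 - 631*atan(x/2)/400 - 1/(12*x) + C

Factor the denominator: x**2*(x - 6)*(x - 1)*(x**2 + 4).
Partial-fraction decomposition: (83*x - 1262)/(400*(x**2 + 4)) - 7/(25*(x - 1)) - 18389/(3600*(x - 6)) + 13/(72*x) + 1/(12*x**2).
Integrate each term; A/(x−a) gives A·log|x−a|; the (Bx+D)/(x²+p²) term gives a log and an atan.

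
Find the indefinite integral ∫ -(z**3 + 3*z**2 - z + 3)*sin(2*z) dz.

z**3*cos(2*z)/2 - 3*z**2*sin(2*z)/4 + 3*z**2*cos(2*z)/2 - 3*z*sin(2*z)/2 - 5*z*cos(2*z)/4 + 5*sin(2*z)/8 + 3*cos(2*z)/4 + C

Use integration by parts with u = z**3 + 3*z**2 - z + 3, dv = -sin(2*z) dz, so v = cos(2*z)/2.
Apply parts 3 times (tabular method): alternate signs, differentiate u down to 0, integrate dv up.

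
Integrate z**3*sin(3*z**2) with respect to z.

-z**2*cos(3*z**2)/6 + sin(3*z**2)/18 + C

Let u = z², du = 2z dz; rewrite as (1/2)∫ u^1·sin(3u) du.
Now integrate by parts 1 time.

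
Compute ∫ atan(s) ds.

s*atan(s) - log(s**2 + 1)/2 + C

Use integration by parts with u = arctan(s), dv = ds.
Then du = 1/(s**2 + 1) ds.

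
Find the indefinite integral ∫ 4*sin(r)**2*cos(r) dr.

Let u = sin(r), so du = (cos(r)) dr.
Rewriting, the integral becomes 4·∫ u^2 du = 4·u^3/3.
Substituting back, u = sin(r).

4*sin(r)**3/3 + C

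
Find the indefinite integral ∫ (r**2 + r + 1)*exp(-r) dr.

Use integration by parts with u = r**2 + r + 1, dv = exp(-r) dr, so v = -exp(-r).
Apply parts 2 times (tabular method): alternate signs, differentiate u down to 0, integrate dv up.

(-r**2 - 3*r - 4)*exp(-r) + C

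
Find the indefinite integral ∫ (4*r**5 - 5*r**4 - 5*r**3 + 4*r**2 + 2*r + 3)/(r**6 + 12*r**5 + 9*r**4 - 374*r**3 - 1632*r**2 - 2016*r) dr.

-log(r)/672 + 7901*log(r - 6)/23400 - 403*log(r + 3)/36 - 62983*log(r + 4)/7200 + 77333*log(r + 7)/3276 - 4997/(120*r + 480) + C

Factor the denominator: r*(r - 6)*(r + 3)*(r + 4)**2*(r + 7).
Partial-fraction decomposition: 77333/(3276*(r + 7)) - 62983/(7200*(r + 4)) + 4997/(120*(r + 4)**2) - 403/(36*(r + 3)) + 7901/(23400*(r - 6)) - 1/(672*r).
Integrate each term; A/(r−a) gives A·log|r−a|; A/(r−a)² gives −A/(r−a).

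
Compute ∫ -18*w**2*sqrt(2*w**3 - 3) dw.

Let u = 2*w**3 - 3, so du = (6*w**2) dw.
Rewriting, the integral becomes -3·∫ √u du = -3·(2/3)u^(3/2).
Substituting back, u = 2*w**3 - 3.

-2*(2*w**3 - 3)**(3/2) + C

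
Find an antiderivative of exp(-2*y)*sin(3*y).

Let I denote the integral. Integrate by parts with u = sin(3*y), dv = exp(-2*y) dy, so v = -exp(-2*y)/2: I = -exp(-2*y)*sin(3*y)/2 + (3/2)·∫ exp(-2*y)*cos(3*y) dy.
Apply parts again with u = cos(3*y), dv = exp(-2*y) dy: ∫ exp(-2*y)*cos(3*y) dy = -exp(-2*y)*cos(3*y)/2 − (3/2)·I. Substituting back brings back I: I = -exp(-2*y)*sin(3*y)/2 - 3*exp(-2*y)*cos(3*y)/4 − (9/4)·I.
Solving for I: (1 + 9/4)·I equals the remaining terms, so I = (4/13)·(-exp(-2*y)*sin(3*y)/2 - 3*exp(-2*y)*cos(3*y)/4).

-2*exp(-2*y)*sin(3*y)/13 - 3*exp(-2*y)*cos(3*y)/13 + C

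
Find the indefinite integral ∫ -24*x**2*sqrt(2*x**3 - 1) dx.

Let u = 2*x**3 - 1, so du = (6*x**2) dx.
Rewriting, the integral becomes -4·∫ √u du = -4·(2/3)u^(3/2).
Substituting back, u = 2*x**3 - 1.

-8*(2*x**3 - 1)**(3/2)/3 + C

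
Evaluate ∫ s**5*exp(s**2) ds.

(s**4 - 2*s**2 + 2)*exp(s**2)/2 + C

Let u = s², du = 2s ds; rewrite as (1/2)∫ u^2·exp(1u) du.
Now integrate by parts 2 times.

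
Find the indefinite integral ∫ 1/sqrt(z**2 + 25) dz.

Substitute z = 5·tan(θ), so dz = 5·sec(θ)^2 dθ and the radical becomes sqrt(z**2 + 25) = 5·sec(θ) by the Pythagorean identity.
Integrate the resulting trig expression in θ, then back-substitute tan(θ) = z/5, sec(θ) = sqrt(z**2 + 25)/5 (absorbing any constant into C).

log(z + sqrt(z**2 + 25)) + C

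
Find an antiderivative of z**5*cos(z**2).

z**4*sin(z**2)/2 + z**2*cos(z**2) - sin(z**2) + C

Let u = z², du = 2z dz; rewrite as (1/2)∫ u^2·cos(1u) du.
Now integrate by parts 2 times.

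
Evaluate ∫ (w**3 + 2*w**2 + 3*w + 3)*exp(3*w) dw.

(9*w**3 + 9*w**2 + 21*w + 20)*exp(3*w)/27 + C

Use integration by parts with u = w**3 + 2*w**2 + 3*w + 3, dv = exp(3*w) dw, so v = exp(3*w)/3.
Apply parts 3 times (tabular method): alternate signs, differentiate u down to 0, integrate dv up.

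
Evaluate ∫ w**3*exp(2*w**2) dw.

(2*w**2 - 1)*exp(2*w**2)/8 + C

Let u = w², du = 2w dw; rewrite as (1/2)∫ u^1·exp(2u) du.
Now integrate by parts 1 time.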